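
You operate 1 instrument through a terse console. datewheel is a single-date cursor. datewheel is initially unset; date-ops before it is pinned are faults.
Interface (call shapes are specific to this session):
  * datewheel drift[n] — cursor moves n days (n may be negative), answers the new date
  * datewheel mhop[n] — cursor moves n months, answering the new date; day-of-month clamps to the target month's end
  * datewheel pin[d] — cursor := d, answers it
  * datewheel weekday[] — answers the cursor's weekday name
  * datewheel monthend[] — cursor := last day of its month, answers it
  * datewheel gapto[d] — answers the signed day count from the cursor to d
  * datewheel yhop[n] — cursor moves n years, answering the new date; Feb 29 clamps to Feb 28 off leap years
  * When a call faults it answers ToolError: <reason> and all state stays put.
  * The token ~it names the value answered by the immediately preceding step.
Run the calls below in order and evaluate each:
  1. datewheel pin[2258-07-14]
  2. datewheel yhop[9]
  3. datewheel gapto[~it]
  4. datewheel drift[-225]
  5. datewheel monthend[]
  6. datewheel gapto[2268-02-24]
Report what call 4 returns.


Do: datewheel pin[d: 2258-07-14]
See: 2258-07-14
Do: datewheel yhop[n: 9]
See: 2267-07-14
Do: datewheel gapto[d: ~it]
See: 0
Do: datewheel drift[n: -225]
See: 2266-12-01
Do: datewheel monthend[]
See: 2266-12-31
Do: datewheel gapto[d: 2268-02-24]
See: 420

Answer: 2266-12-01


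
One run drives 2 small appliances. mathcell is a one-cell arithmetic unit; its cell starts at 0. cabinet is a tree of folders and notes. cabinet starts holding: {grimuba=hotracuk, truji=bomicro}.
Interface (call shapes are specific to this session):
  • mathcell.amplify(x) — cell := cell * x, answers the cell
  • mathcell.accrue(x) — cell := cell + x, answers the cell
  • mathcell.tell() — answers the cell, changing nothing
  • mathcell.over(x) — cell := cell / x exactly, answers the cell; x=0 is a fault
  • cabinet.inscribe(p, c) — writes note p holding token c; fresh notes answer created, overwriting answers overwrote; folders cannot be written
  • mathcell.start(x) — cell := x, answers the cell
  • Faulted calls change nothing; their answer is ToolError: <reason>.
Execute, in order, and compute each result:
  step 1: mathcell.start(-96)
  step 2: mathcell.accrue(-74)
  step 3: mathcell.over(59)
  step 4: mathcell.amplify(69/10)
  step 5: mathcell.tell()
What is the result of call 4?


Answer: -1173/59

Derivation:
% 1. mathcell.start(-96) == -96
% 2. mathcell.accrue(-74) == -170
% 3. mathcell.over(59) == -170/59
% 4. mathcell.amplify(69/10) == -1173/59
% 5. mathcell.tell() == -1173/59


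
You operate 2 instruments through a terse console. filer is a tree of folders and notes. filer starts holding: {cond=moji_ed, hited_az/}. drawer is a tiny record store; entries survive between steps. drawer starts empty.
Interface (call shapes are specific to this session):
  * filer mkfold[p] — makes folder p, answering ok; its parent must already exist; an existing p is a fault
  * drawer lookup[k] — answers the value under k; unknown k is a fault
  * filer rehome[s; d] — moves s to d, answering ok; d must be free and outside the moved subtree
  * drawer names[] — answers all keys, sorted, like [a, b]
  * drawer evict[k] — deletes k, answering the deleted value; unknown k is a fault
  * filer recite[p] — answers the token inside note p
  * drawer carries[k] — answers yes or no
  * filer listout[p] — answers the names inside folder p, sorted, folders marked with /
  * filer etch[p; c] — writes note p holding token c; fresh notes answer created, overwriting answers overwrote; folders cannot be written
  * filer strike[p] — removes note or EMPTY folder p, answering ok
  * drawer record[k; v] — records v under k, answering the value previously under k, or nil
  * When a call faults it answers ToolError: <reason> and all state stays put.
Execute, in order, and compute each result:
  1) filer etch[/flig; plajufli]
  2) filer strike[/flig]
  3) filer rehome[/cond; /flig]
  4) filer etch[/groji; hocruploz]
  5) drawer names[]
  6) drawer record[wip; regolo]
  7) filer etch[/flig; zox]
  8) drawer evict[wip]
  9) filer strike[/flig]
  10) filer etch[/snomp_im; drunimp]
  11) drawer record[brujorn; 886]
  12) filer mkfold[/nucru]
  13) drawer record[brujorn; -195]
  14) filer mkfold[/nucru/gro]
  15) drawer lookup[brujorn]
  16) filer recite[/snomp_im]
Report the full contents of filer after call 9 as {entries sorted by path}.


>>> filer etch p=/flig c=plajufli
[out] created
>>> filer strike p=/flig
[out] ok
>>> filer rehome s=/cond d=/flig
[out] ok
>>> filer etch p=/groji c=hocruploz
[out] created
>>> drawer names
[out] []
>>> drawer record k=wip v=regolo
[out] nil
>>> filer etch p=/flig c=zox
[out] overwrote
>>> drawer evict k=wip
[out] regolo
>>> filer strike p=/flig
[out] ok
>>> filer etch p=/snomp_im c=drunimp
[out] created
>>> drawer record k=brujorn v=886
[out] nil
>>> filer mkfold p=/nucru
[out] ok
>>> drawer record k=brujorn v=-195
[out] 886
>>> filer mkfold p=/nucru/gro
[out] ok
>>> drawer lookup k=brujorn
[out] -195
>>> filer recite p=/snomp_im
[out] drunimp

Answer: {groji=hocruploz, hited_az/}


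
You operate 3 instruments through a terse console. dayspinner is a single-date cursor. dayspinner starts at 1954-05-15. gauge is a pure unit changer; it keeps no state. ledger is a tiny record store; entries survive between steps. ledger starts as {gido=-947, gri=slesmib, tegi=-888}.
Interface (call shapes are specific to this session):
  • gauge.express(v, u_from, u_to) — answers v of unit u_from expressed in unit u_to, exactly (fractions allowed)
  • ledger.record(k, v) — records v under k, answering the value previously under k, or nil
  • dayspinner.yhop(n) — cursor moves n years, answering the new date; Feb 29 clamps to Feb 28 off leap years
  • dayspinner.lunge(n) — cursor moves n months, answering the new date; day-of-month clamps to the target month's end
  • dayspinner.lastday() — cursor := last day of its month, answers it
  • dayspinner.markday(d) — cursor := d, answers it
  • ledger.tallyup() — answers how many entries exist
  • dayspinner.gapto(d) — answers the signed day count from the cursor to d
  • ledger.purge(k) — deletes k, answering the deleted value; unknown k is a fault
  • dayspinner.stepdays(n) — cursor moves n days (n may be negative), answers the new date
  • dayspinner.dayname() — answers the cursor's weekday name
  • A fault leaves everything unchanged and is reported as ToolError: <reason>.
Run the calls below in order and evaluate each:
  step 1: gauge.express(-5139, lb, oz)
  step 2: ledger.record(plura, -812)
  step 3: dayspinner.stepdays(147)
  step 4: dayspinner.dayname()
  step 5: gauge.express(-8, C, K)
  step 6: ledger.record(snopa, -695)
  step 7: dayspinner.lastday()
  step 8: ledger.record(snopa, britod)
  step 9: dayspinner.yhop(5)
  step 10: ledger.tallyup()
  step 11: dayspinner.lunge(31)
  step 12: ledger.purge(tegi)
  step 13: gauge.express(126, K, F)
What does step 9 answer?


-- express(-5139, lb, oz) ~> -82224
-- record(plura, -812) ~> nil
-- stepdays(147) ~> 1954-10-09
-- dayname() ~> Saturday
-- express(-8, C, K) ~> 5303/20
-- record(snopa, -695) ~> nil
-- lastday() ~> 1954-10-31
-- record(snopa, britod) ~> -695
-- yhop(5) ~> 1959-10-31
-- tallyup() ~> 5
-- lunge(31) ~> 1962-05-31
-- purge(tegi) ~> -888
-- express(126, K, F) ~> -23287/100

Answer: 1959-10-31


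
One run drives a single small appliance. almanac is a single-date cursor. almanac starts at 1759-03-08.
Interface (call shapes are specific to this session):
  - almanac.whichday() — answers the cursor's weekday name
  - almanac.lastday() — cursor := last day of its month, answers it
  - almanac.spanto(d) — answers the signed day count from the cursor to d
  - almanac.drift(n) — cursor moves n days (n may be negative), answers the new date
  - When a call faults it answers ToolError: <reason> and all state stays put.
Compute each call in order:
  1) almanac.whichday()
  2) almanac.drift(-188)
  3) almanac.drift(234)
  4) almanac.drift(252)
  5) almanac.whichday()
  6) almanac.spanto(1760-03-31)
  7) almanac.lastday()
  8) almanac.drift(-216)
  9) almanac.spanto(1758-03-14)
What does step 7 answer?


[in] whichday
:: Thursday
[in] drift n→-188
:: 1758-09-01
[in] drift n→234
:: 1759-04-23
[in] drift n→252
:: 1759-12-31
[in] whichday
:: Monday
[in] spanto d→1760-03-31
:: 91
[in] lastday
:: 1759-12-31
[in] drift n→-216
:: 1759-05-29
[in] spanto d→1758-03-14
:: -441

Answer: 1759-12-31


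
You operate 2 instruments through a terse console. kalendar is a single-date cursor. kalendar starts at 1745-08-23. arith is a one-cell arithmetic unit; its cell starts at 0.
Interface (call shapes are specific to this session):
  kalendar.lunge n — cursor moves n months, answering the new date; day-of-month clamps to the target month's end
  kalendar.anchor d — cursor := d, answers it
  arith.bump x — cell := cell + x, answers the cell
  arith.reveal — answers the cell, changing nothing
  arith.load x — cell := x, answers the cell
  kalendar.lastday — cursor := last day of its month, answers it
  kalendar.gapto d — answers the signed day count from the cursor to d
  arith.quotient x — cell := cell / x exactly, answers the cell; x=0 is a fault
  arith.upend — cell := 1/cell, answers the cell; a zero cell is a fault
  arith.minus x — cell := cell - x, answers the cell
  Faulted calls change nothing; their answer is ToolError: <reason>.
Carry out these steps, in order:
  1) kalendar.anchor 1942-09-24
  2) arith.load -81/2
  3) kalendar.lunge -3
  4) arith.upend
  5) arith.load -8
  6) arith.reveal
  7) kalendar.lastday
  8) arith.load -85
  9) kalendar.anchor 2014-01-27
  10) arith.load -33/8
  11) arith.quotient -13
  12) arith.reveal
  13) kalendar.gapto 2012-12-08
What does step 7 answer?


Answer: 1942-06-30

Derivation:
[in] anchor d: 1942-09-24
= 1942-09-24
[in] load x: -81/2
= -81/2
[in] lunge n: -3
= 1942-06-24
[in] upend
= -2/81
[in] load x: -8
= -8
[in] reveal
= -8
[in] lastday
= 1942-06-30
[in] load x: -85
= -85
[in] anchor d: 2014-01-27
= 2014-01-27
[in] load x: -33/8
= -33/8
[in] quotient x: -13
= 33/104
[in] reveal
= 33/104
[in] gapto d: 2012-12-08
= -415


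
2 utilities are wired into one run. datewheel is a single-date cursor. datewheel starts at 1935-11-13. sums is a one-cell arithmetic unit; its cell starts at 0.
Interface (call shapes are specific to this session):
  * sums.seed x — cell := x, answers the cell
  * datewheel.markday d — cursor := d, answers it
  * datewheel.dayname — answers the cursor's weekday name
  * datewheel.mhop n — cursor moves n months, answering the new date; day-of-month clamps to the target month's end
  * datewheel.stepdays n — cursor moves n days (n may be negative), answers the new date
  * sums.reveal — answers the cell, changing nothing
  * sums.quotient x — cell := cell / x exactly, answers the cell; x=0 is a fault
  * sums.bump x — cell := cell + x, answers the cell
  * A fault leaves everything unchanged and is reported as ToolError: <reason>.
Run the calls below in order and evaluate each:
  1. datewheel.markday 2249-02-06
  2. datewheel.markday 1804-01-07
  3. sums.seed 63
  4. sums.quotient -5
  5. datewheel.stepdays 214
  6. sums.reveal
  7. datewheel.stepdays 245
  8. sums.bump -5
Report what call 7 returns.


! 1. markday(d=2249-02-06) => 2249-02-06
! 2. markday(d=1804-01-07) => 1804-01-07
! 3. seed(x=63) => 63
! 4. quotient(x=-5) => -63/5
! 5. stepdays(n=214) => 1804-08-08
! 6. reveal() => -63/5
! 7. stepdays(n=245) => 1805-04-10
! 8. bump(x=-5) => -88/5

Answer: 1805-04-10


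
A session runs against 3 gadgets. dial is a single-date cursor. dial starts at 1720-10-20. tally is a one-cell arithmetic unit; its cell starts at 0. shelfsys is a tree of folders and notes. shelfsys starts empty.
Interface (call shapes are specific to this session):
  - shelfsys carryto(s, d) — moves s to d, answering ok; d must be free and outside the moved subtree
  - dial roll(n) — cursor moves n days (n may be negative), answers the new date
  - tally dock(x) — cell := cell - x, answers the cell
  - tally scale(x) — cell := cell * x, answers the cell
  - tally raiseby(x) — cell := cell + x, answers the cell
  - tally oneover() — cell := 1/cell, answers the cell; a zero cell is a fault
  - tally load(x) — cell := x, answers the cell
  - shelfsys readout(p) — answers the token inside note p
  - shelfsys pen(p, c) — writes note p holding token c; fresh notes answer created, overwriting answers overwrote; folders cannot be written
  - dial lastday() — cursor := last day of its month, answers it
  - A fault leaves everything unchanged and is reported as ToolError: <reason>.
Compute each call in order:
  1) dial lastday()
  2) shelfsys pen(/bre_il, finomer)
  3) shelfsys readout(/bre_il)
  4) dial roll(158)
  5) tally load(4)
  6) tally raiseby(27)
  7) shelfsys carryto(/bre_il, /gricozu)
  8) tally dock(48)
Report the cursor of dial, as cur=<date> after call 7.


-- 1. dial lastday() => 1720-10-31
-- 2. shelfsys pen(/bre_il, finomer) => created
-- 3. shelfsys readout(/bre_il) => finomer
-- 4. dial roll(158) => 1721-04-07
-- 5. tally load(4) => 4
-- 6. tally raiseby(27) => 31
-- 7. shelfsys carryto(/bre_il, /gricozu) => ok
-- 8. tally dock(48) => -17

Answer: cur=1721-04-07


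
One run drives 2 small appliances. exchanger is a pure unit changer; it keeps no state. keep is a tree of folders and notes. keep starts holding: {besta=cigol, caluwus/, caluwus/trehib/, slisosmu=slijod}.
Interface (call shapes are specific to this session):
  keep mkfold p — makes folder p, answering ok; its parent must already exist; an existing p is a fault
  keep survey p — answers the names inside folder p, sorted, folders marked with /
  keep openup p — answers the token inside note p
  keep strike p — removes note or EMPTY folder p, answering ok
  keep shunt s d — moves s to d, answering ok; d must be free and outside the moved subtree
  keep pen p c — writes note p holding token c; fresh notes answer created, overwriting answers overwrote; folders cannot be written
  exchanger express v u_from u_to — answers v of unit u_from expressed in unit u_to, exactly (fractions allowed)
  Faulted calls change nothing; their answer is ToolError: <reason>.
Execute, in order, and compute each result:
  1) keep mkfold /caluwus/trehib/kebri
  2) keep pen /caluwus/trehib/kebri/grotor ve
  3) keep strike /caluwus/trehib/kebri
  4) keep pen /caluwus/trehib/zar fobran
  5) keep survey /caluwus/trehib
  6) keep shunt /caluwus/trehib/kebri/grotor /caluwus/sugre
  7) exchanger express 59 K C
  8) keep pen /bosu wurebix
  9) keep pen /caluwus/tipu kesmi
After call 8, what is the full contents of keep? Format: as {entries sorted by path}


-> keep mkfold(p='/caluwus/trehib/kebri')
<- ok
-> keep pen(p='/caluwus/trehib/kebri/grotor', c='ve')
<- created
-> keep strike(p='/caluwus/trehib/kebri')
<- ToolError: not empty
-> keep pen(p='/caluwus/trehib/zar', c='fobran')
<- created
-> keep survey(p='/caluwus/trehib')
<- [kebri/, zar]
-> keep shunt(s='/caluwus/trehib/kebri/grotor', d='/caluwus/sugre')
<- ok
-> exchanger express(v='59', u_from='K', u_to='C')
<- -4283/20
-> keep pen(p='/bosu', c='wurebix')
<- created
-> keep pen(p='/caluwus/tipu', c='kesmi')
<- created

Answer: {besta=cigol, bosu=wurebix, caluwus/, caluwus/sugre=ve, caluwus/trehib/, caluwus/trehib/kebri/, caluwus/trehib/zar=fobran, slisosmu=slijod}


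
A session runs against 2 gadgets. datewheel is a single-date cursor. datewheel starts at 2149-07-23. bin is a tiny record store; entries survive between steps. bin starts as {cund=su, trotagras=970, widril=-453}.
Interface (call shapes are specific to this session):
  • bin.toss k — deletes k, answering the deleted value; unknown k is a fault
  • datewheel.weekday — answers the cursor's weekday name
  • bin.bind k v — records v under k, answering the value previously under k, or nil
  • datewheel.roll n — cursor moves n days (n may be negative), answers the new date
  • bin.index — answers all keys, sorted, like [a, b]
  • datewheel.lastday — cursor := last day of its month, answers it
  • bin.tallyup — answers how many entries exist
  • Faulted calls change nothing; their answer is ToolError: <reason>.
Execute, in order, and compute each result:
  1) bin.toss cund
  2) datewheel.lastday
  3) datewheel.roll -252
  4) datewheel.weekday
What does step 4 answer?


Answer: Thursday

Derivation:
// 1. bin.toss(k='cund') ~> su
// 2. datewheel.lastday() ~> 2149-07-31
// 3. datewheel.roll(n='-252') ~> 2148-11-21
// 4. datewheel.weekday() ~> Thursday


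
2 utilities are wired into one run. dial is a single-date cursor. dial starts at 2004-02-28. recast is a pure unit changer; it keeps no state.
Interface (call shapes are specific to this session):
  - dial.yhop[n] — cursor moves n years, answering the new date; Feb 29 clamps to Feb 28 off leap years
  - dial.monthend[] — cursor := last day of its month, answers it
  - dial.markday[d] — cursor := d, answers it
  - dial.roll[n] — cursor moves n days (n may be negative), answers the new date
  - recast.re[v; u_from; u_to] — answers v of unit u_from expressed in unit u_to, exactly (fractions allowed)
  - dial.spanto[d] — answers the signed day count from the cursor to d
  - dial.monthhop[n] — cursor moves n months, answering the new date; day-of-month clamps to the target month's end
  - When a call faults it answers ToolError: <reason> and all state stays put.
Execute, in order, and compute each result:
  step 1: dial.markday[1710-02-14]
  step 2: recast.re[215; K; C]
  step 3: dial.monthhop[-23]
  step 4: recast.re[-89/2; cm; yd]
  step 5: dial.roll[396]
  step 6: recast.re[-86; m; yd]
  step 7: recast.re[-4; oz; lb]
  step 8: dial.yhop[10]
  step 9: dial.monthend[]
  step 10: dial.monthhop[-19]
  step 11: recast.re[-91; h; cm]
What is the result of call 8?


Answer: 1719-04-14

Derivation:
Step: markday[d=1710-02-14]
Result: 1710-02-14
Step: re[v=215; u_from=K; u_to=C]
Result: -1163/20
Step: monthhop[n=-23]
Result: 1708-03-14
Step: re[v=-89/2; u_from=cm; u_to=yd]
Result: -2225/4572
Step: roll[n=396]
Result: 1709-04-14
Step: re[v=-86; u_from=m; u_to=yd]
Result: -107500/1143
Step: re[v=-4; u_from=oz; u_to=lb]
Result: -1/4
Step: yhop[n=10]
Result: 1719-04-14
Step: monthend[]
Result: 1719-04-30
Step: monthhop[n=-19]
Result: 1717-09-30
Step: re[v=-91; u_from=h; u_to=cm]
Result: ToolError: incompatible units


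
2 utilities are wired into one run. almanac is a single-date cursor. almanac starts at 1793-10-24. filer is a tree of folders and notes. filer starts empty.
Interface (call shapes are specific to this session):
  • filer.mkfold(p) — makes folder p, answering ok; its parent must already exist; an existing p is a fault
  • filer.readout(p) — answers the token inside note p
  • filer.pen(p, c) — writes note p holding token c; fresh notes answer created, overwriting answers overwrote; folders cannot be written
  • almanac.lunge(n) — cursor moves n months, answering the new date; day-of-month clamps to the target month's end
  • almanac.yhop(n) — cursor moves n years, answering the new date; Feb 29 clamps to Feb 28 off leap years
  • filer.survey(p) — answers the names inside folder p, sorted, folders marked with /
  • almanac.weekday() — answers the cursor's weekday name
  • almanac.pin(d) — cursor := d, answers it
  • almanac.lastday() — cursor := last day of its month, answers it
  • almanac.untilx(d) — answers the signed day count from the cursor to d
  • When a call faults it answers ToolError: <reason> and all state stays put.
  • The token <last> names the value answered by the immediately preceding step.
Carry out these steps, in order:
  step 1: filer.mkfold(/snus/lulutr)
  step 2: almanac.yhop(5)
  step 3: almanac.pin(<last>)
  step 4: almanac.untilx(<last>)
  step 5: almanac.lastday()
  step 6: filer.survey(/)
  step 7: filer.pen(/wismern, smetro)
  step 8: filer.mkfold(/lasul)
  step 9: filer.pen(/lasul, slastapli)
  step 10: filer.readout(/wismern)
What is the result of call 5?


# filer.mkfold(p: /snus/lulutr) => ToolError: no parent
# almanac.yhop(n: 5) => 1798-10-24
# almanac.pin(d: <last>) => 1798-10-24
# almanac.untilx(d: <last>) => 0
# almanac.lastday() => 1798-10-31
# filer.survey(p: /) => []
# filer.pen(p: /wismern, c: smetro) => created
# filer.mkfold(p: /lasul) => ok
# filer.pen(p: /lasul, c: slastapli) => ToolError: is a directory
# filer.readout(p: /wismern) => smetro

Answer: 1798-10-31


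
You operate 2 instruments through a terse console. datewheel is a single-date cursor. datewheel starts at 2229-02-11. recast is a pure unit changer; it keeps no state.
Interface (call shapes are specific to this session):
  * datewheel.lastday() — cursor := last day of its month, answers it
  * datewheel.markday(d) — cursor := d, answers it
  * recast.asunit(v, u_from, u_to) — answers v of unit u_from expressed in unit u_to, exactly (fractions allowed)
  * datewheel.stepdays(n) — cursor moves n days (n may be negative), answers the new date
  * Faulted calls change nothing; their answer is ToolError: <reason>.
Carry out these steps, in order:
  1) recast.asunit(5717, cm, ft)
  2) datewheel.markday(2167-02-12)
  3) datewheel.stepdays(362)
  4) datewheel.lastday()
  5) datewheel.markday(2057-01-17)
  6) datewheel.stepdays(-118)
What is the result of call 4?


Answer: 2168-02-29

Derivation:
# 1. recast.asunit(v: 5717, u_from: cm, u_to: ft) : 142925/762
# 2. datewheel.markday(d: 2167-02-12) : 2167-02-12
# 3. datewheel.stepdays(n: 362) : 2168-02-09
# 4. datewheel.lastday() : 2168-02-29
# 5. datewheel.markday(d: 2057-01-17) : 2057-01-17
# 6. datewheel.stepdays(n: -118) : 2056-09-21


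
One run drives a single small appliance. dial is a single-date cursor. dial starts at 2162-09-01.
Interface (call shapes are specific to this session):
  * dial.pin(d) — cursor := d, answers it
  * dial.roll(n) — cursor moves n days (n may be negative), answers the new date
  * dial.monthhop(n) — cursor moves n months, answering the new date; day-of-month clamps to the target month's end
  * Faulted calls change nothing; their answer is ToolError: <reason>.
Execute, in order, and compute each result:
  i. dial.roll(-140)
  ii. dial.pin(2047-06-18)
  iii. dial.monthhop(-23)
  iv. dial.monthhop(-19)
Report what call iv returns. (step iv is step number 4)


Answer: 2043-12-18

Derivation:
! dial.roll(n=-140) : 2162-04-14
! dial.pin(d=2047-06-18) : 2047-06-18
! dial.monthhop(n=-23) : 2045-07-18
! dial.monthhop(n=-19) : 2043-12-18


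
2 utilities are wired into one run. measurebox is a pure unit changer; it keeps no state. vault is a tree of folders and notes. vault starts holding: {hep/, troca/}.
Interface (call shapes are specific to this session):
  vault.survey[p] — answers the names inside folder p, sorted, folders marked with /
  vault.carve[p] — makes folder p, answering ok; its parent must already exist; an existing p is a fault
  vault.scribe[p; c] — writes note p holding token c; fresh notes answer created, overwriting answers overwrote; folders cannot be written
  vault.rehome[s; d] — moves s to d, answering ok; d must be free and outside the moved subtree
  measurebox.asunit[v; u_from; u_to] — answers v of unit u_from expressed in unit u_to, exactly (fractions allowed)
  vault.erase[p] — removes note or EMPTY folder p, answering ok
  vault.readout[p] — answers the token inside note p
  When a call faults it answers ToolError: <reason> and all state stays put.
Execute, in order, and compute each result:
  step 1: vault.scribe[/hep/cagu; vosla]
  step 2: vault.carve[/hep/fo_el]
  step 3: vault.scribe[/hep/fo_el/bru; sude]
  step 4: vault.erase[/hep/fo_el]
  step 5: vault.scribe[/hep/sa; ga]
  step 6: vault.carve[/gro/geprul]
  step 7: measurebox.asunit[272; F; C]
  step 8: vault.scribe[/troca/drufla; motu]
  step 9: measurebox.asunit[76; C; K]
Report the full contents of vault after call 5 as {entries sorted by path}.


Answer: {hep/, hep/cagu=vosla, hep/fo_el/, hep/fo_el/bru=sude, hep/sa=ga, troca/}

Derivation:
~$ scribe /hep/cagu vosla
  created
~$ carve /hep/fo_el
  ok
~$ scribe /hep/fo_el/bru sude
  created
~$ erase /hep/fo_el
  ToolError: not empty
~$ scribe /hep/sa ga
  created
~$ carve /gro/geprul
  ToolError: no parent
~$ asunit 272 F C
  400/3
~$ scribe /troca/drufla motu
  created
~$ asunit 76 C K
  6983/20


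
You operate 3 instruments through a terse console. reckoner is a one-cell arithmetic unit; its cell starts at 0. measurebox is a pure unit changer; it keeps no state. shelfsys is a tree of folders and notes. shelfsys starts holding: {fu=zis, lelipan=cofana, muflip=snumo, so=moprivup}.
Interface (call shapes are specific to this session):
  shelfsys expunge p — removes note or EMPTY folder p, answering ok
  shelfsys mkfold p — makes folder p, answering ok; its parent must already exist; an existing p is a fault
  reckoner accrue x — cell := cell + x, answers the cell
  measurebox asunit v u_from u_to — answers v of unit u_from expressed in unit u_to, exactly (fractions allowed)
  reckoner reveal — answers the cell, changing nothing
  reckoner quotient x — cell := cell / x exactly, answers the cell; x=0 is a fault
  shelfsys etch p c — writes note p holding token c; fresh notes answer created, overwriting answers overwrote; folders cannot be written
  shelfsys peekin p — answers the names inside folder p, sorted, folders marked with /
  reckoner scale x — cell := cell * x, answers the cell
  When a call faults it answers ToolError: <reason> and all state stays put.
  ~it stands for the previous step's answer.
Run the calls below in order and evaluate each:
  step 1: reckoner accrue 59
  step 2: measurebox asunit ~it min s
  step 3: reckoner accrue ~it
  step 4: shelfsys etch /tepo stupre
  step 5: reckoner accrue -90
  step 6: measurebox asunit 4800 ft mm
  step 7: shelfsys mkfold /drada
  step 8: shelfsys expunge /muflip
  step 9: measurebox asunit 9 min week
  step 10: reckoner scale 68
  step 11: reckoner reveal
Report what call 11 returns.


Answer: 238612

Derivation:
·→ reckoner accrue(59)
·← 59
·→ measurebox asunit(~it, min, s)
·← 3540
·→ reckoner accrue(~it)
·← 3599
·→ shelfsys etch(/tepo, stupre)
·← created
·→ reckoner accrue(-90)
·← 3509
·→ measurebox asunit(4800, ft, mm)
·← 1463040
·→ shelfsys mkfold(/drada)
·← ok
·→ shelfsys expunge(/muflip)
·← ok
·→ measurebox asunit(9, min, week)
·← 1/1120
·→ reckoner scale(68)
·← 238612
·→ reckoner reveal()
·← 238612


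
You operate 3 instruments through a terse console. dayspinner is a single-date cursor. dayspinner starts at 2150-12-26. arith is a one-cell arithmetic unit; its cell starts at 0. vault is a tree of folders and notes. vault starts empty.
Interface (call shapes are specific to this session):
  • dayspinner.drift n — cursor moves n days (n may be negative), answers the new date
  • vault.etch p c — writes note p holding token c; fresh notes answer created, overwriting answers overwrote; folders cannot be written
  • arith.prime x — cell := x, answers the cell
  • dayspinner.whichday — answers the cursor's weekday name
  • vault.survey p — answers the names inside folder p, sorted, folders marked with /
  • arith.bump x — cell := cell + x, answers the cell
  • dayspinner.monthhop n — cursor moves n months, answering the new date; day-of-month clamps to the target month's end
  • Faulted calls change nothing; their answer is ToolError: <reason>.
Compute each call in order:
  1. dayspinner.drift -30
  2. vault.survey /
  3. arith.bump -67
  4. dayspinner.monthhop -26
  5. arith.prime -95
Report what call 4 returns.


·→ drift(-30)
·← 2150-11-26
·→ survey(/)
·← []
·→ bump(-67)
·← -67
·→ monthhop(-26)
·← 2148-09-26
·→ prime(-95)
·← -95

Answer: 2148-09-26


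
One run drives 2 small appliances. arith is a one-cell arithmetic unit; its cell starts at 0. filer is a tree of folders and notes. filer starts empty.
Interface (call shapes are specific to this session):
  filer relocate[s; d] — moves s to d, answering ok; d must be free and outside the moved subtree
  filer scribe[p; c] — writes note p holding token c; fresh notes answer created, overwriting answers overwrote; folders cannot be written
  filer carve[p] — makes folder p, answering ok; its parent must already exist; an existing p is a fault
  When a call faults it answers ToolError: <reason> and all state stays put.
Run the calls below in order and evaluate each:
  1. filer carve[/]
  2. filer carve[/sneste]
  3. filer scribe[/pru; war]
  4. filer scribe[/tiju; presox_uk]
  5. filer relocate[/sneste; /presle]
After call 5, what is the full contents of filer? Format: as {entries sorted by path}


% filer carve(p=/) : ToolError: exists
% filer carve(p=/sneste) : ok
% filer scribe(p=/pru, c=war) : created
% filer scribe(p=/tiju, c=presox_uk) : created
% filer relocate(s=/sneste, d=/presle) : ok

Answer: {presle/, pru=war, tiju=presox_uk}


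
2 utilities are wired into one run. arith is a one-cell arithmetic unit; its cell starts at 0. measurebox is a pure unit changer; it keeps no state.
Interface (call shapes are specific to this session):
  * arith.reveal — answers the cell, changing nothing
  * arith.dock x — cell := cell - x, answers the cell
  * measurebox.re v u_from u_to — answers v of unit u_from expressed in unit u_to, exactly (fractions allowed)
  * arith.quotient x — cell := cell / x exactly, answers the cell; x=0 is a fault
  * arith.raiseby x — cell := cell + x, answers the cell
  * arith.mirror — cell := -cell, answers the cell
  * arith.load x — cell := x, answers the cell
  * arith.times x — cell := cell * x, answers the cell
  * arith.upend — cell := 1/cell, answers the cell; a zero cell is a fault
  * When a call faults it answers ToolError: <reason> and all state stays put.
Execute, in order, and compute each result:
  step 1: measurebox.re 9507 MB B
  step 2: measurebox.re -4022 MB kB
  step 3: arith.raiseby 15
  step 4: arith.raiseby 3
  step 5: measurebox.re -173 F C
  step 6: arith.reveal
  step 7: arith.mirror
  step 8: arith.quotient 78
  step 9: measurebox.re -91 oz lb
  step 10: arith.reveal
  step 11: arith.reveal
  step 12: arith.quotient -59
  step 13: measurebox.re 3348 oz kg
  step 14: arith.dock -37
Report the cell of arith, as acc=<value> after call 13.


Answer: acc=3/767

Derivation:
I call re with 9507, MB, B, and observe 9507000000.
Using re with -4022, MB, kB, which returns -4022000.
Now I run raiseby with 15, and get 15.
I use raiseby with 3, → 18.
Using re with -173, F, C, giving -1025/9.
Now I run reveal(), — result: 18.
Now I run mirror, — result: -18.
I try quotient with 78, which returns -3/13.
I call re with -91, oz, lb, — result: -91/16.
Then reveal(): -3/13.
Now I run reveal: -3/13.
Then quotient with -59, → 3/767.
I invoke re with 3348, oz, kg, and observe 37965681369/400000000.
I run dock with -37, yielding 28382/767.


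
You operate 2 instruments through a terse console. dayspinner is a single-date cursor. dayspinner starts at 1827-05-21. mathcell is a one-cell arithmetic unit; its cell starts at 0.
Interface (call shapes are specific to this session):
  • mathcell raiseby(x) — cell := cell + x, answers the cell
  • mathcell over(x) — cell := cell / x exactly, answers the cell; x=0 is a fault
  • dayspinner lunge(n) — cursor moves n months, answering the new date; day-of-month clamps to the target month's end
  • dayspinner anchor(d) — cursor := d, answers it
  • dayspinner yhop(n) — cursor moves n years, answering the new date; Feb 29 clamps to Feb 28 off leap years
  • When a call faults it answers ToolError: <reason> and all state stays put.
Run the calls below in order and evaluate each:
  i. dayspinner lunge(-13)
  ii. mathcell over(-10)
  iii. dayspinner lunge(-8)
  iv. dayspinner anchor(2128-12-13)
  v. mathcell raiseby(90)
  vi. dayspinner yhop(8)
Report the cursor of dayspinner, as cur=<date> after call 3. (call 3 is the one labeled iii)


# 1. dayspinner lunge(n=-13) -> 1826-04-21
# 2. mathcell over(x=-10) -> 0
# 3. dayspinner lunge(n=-8) -> 1825-08-21
# 4. dayspinner anchor(d=2128-12-13) -> 2128-12-13
# 5. mathcell raiseby(x=90) -> 90
# 6. dayspinner yhop(n=8) -> 2136-12-13

Answer: cur=1825-08-21


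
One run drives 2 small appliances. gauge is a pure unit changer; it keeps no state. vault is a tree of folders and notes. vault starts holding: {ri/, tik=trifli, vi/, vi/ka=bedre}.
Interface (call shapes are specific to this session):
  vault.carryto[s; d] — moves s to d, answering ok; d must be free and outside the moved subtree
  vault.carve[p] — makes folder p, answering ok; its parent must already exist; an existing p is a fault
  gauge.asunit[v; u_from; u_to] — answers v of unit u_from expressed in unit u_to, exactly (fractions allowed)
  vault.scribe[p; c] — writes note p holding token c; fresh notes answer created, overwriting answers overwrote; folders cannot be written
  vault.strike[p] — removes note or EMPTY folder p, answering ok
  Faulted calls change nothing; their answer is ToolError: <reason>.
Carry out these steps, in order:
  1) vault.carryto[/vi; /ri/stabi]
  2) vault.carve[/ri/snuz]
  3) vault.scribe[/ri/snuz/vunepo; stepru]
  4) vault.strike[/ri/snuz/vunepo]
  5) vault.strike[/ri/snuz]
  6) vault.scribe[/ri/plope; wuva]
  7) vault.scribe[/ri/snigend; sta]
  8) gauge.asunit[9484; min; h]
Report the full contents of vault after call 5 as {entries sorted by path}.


Answer: {ri/, ri/stabi/, ri/stabi/ka=bedre, tik=trifli}

Derivation:
I call vault.carryto(s='/vi', d='/ri/stabi'): ok.
I call vault.carve(p='/ri/snuz'), yielding ok.
I use vault.scribe(p='/ri/snuz/vunepo', c='stepru'), and see created.
I call vault.strike(p='/ri/snuz/vunepo'), and see ok.
I invoke vault.strike(p='/ri/snuz'), → ok.
I run vault.scribe(p='/ri/plope', c='wuva'), giving created.
Calling vault.scribe(p='/ri/snigend', c='sta'), yielding created.
I run gauge.asunit(v='9484', u_from='min', u_to='h'), and get 2371/15.


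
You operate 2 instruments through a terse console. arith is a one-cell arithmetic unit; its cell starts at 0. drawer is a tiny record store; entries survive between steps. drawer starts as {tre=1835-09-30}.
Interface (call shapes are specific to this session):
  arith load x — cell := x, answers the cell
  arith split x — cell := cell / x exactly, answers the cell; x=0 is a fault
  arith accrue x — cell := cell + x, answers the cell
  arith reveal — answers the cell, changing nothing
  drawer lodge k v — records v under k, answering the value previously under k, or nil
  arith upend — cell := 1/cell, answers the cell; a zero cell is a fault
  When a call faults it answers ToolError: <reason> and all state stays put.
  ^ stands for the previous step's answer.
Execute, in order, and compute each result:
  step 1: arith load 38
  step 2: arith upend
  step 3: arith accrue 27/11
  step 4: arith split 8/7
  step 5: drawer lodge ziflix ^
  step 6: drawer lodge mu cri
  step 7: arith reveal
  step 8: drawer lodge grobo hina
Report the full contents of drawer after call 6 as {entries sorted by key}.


Answer: {mu=cri, tre=1835-09-30, ziflix=7259/3344}

Derivation:
Now I run arith load(38), giving 38.
I run arith upend, → 1/38.
Now I run arith accrue(27/11), and observe 1037/418.
Using arith split(8/7), and get 7259/3344.
I invoke drawer lodge(ziflix, ^), which returns nil.
I use drawer lodge(mu, cri), and see nil.
I try arith reveal, and see 7259/3344.
Calling drawer lodge(grobo, hina), and get nil.


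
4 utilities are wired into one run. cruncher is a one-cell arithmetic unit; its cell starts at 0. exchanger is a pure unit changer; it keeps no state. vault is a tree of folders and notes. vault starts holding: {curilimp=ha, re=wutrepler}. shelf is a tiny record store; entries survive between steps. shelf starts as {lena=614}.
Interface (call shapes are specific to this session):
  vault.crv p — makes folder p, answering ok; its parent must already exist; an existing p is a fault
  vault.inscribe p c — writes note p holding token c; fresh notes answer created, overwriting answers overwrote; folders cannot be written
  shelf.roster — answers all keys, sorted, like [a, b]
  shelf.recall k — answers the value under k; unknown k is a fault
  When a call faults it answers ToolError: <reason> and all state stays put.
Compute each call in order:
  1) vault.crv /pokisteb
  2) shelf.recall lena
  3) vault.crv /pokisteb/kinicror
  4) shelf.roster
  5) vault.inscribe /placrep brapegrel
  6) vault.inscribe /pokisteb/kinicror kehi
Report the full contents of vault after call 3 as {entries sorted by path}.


I try vault.crv with p='/pokisteb': ok.
Next I call shelf.recall with k='lena': 614.
I call vault.crv with p='/pokisteb/kinicror', giving ok.
I use shelf.roster, giving [lena].
Calling vault.inscribe with p='/placrep', c='brapegrel', and observe created.
Invoking vault.inscribe with p='/pokisteb/kinicror', c='kehi', and see ToolError: is a directory.

Answer: {curilimp=ha, pokisteb/, pokisteb/kinicror/, re=wutrepler}


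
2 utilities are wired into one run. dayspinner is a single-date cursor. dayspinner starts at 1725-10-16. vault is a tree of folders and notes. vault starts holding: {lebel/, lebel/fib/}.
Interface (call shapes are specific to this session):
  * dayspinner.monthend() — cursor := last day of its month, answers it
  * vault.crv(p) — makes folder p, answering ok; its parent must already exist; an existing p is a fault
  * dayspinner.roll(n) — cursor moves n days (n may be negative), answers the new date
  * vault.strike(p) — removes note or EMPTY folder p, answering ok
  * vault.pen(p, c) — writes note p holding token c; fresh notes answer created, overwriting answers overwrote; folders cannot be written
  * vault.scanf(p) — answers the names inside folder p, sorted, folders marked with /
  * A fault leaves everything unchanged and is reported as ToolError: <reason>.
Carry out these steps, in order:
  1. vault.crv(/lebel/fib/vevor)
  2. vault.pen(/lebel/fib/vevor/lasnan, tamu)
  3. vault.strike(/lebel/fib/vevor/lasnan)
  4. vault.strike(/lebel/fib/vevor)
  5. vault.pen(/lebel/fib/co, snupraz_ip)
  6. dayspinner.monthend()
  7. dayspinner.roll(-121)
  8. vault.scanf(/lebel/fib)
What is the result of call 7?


Answer: 1725-07-02

Derivation:
Now I run vault.crv on p: /lebel/fib/vevor, giving ok.
I use vault.pen on p: /lebel/fib/vevor/lasnan, c: tamu, and get created.
Next I call vault.strike on p: /lebel/fib/vevor/lasnan, which returns ok.
Now I run vault.strike on p: /lebel/fib/vevor: ok.
I try vault.pen on p: /lebel/fib/co, c: snupraz_ip, giving created.
I use dayspinner.monthend(), yielding 1725-10-31.
Now I run dayspinner.roll on n: -121, and see 1725-07-02.
I try vault.scanf on p: /lebel/fib: [co].


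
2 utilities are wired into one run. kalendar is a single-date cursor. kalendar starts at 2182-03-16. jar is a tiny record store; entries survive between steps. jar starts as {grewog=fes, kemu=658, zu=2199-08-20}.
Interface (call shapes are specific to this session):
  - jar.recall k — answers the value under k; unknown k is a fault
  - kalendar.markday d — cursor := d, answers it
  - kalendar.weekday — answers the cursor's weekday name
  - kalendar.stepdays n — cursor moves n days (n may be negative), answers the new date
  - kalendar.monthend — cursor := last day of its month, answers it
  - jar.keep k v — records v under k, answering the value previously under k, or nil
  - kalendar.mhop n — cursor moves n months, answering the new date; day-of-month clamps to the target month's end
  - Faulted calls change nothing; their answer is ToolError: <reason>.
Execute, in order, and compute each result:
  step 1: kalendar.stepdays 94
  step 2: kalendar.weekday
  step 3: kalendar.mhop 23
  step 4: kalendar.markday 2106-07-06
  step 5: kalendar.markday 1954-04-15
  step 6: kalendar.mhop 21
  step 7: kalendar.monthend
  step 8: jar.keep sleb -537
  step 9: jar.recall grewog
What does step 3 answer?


==> stepdays(n='94')
<== 2182-06-18
==> weekday()
<== Tuesday
==> mhop(n='23')
<== 2184-05-18
==> markday(d='2106-07-06')
<== 2106-07-06
==> markday(d='1954-04-15')
<== 1954-04-15
==> mhop(n='21')
<== 1956-01-15
==> monthend()
<== 1956-01-31
==> keep(k='sleb', v='-537')
<== nil
==> recall(k='grewog')
<== fes

Answer: 2184-05-18
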